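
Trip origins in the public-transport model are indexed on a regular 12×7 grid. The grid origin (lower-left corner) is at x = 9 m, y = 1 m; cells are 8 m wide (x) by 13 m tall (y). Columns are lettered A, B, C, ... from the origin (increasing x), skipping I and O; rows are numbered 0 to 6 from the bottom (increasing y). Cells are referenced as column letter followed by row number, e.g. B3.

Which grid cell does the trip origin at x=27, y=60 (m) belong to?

Column index: ⌊(27 − 9) / 8⌋ = ⌊2.250⌋ = 2 → column C
Row offset from origin: ⌊(60 − 1) / 13⌋ = ⌊4.538⌋ = 4 → row 4

C4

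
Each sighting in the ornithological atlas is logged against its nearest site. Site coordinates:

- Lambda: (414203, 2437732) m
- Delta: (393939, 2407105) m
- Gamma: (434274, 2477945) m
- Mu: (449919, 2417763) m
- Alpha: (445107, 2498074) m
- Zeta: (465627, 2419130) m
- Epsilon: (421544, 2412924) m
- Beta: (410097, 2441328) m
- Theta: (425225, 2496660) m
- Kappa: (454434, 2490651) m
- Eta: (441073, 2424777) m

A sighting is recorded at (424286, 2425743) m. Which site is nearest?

Epsilon

Squared distances to each site:
Lambda: 245403010.000; Delta: 1268315453.000; Gamma: 2824808948.000; Mu: 720731089.000; Alpha: 5665287602.000; Zeta: 1752810050.000; Epsilon: 171845325.000; Beta: 444219946.000; Theta: 5030102610.000; Kappa: 5121950368.000; Eta: 282736525.000.
Minimum at Epsilon.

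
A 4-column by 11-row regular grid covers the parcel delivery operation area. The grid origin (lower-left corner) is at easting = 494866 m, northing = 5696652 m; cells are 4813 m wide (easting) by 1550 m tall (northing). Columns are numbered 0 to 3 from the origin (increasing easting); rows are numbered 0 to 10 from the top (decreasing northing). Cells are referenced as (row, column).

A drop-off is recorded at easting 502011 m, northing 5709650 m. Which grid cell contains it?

Column index: ⌊(502011 − 494866) / 4813⌋ = ⌊1.485⌋ = 1
Row offset from origin: ⌊(5709650 − 5696652) / 1550⌋ = ⌊8.386⌋ = 8 → row 2 (counted from top)

(2, 1)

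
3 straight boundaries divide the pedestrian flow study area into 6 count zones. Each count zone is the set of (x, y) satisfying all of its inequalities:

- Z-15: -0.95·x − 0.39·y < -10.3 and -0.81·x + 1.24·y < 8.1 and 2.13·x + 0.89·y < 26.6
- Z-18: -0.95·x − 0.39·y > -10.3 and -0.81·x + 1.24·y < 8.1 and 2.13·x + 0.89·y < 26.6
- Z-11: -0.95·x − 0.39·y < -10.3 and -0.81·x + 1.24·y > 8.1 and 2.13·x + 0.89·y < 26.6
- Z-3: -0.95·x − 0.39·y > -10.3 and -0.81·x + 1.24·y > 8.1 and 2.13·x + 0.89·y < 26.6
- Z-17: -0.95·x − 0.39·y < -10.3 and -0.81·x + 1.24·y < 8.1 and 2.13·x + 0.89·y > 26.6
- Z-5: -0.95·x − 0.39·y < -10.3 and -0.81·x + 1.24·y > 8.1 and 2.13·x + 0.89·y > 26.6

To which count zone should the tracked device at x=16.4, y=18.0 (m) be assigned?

-0.95·16.4 − 0.39·18.0 = -22.600, which is < -10.3
-0.81·16.4 + 1.24·18.0 = 9.036, which is > 8.1
2.13·16.4 + 0.89·18.0 = 50.952, which is > 26.6
This sign pattern matches Z-5.

Z-5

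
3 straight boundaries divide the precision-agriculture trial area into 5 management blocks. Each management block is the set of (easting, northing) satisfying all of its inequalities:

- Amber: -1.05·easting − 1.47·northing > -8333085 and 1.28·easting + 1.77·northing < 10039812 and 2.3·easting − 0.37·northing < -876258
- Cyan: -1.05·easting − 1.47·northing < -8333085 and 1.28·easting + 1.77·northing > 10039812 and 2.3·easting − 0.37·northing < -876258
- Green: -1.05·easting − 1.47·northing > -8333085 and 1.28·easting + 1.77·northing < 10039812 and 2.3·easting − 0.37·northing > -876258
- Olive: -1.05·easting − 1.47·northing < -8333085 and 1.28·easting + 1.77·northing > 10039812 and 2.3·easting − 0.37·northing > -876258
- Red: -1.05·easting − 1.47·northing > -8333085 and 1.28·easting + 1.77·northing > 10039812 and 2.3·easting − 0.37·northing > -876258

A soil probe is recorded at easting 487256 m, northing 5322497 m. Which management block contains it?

-1.05·487256 − 1.47·5322497 = -8335689.390, which is < -8333085
1.28·487256 + 1.77·5322497 = 10044507.370, which is > 10039812
2.3·487256 − 0.37·5322497 = -848635.090, which is > -876258
This sign pattern matches Olive.

Olive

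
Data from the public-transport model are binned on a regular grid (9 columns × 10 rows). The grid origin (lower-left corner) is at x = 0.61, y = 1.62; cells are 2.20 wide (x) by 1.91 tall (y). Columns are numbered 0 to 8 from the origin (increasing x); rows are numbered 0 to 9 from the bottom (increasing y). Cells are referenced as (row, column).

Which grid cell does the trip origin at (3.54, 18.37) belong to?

Column index: ⌊(3.54 − 0.61) / 2.20⌋ = ⌊1.332⌋ = 1
Row offset from origin: ⌊(18.37 − 1.62) / 1.91⌋ = ⌊8.770⌋ = 8 → row 8

(8, 1)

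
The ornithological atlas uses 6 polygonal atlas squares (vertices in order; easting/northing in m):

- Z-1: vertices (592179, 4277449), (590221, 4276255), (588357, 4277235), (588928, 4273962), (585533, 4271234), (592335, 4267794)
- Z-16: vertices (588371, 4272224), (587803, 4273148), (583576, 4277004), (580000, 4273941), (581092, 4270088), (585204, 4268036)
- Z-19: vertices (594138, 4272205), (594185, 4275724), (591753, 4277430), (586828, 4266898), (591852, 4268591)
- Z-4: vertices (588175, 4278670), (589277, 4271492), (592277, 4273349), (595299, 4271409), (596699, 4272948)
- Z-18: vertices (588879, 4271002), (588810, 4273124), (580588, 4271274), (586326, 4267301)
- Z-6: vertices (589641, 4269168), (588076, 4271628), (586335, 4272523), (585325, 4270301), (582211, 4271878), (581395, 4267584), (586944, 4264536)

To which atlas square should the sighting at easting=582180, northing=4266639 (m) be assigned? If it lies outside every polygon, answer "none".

none

Cast a ray rightward from (582180, 4266639). For each polygon, the edges (by vertex number in listed order) whose endpoints lie on opposite sides of northing = 4266639, where each meets that height, and whether that is right or left of the point:
Z-1: no edge straddles that height → 0 crossings.
Z-16: no edge straddles that height → 0 crossings.
Z-19: no edge straddles that height → 0 crossings.
Z-4: no edge straddles that height → 0 crossings.
Z-18: no edge straddles that height → 0 crossings.
Z-6: 6–7 at easting≈583115.4 (right), 7–1 at easting≈588168.5 (right) → 2 crossings.
All counts are even, so the point lies outside every listed polygon.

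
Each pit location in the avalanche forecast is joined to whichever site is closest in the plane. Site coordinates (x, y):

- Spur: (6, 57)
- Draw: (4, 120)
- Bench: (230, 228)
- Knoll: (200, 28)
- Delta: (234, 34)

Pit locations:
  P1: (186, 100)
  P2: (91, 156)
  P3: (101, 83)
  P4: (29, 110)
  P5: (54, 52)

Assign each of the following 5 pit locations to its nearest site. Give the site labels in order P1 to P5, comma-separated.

Knoll, Draw, Spur, Draw, Spur

P1 → Knoll (d²=5380.00)
P2 → Draw (d²=8865.00)
P3 → Spur (d²=9701.00)
P4 → Draw (d²=725.00)
P5 → Spur (d²=2329.00)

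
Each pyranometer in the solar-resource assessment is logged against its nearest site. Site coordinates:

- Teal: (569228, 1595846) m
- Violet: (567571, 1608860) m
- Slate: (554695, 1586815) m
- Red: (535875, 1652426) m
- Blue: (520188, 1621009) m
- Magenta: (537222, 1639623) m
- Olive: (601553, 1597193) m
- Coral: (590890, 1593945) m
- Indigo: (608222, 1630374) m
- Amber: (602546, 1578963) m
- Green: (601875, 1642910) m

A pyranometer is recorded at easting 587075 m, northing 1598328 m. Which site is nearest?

Coral

Squared distances to each site:
Teal: 324675733.000; Violet: 491329040.000; Slate: 1181013569.000; Red: 5548033604.000; Blue: 4988298530.000; Magenta: 4190598634.000; Olive: 210900709.000; Coral: 33764914.000; Indigo: 1474141725.000; Amber: 614355066.000; Green: 2206594724.000.
Minimum at Coral.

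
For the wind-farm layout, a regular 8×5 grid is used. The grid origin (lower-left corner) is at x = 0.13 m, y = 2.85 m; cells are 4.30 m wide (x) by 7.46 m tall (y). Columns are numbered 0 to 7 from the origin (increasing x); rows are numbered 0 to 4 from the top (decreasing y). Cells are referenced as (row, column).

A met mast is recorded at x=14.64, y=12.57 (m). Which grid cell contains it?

(3, 3)

Column index: ⌊(14.64 − 0.13) / 4.30⌋ = ⌊3.374⌋ = 3
Row offset from origin: ⌊(12.57 − 2.85) / 7.46⌋ = ⌊1.303⌋ = 1 → row 3 (counted from top)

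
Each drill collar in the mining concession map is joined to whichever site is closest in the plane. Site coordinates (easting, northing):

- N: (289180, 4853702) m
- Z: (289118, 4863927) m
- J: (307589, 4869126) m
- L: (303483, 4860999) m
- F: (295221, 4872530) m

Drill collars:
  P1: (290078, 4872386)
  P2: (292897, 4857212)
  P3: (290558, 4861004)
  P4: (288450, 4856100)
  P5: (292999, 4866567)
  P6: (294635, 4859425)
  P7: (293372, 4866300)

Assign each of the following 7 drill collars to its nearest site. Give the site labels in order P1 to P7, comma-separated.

F, N, Z, N, Z, Z, Z

P1 → F (d²=26471185.00)
P2 → N (d²=26136189.00)
P3 → Z (d²=10617529.00)
P4 → N (d²=6283304.00)
P5 → Z (d²=22031761.00)
P6 → Z (d²=50705293.00)
P7 → Z (d²=23727645.00)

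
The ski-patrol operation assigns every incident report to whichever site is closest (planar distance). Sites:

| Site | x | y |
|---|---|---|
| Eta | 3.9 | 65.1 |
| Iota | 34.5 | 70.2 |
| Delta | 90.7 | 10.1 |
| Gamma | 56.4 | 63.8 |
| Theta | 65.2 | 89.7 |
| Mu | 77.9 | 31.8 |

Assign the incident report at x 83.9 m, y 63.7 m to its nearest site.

Gamma

Squared distances to each site:
Eta: 6401.960; Iota: 2482.610; Delta: 2919.200; Gamma: 756.260; Theta: 1025.690; Mu: 1053.610.
Minimum at Gamma.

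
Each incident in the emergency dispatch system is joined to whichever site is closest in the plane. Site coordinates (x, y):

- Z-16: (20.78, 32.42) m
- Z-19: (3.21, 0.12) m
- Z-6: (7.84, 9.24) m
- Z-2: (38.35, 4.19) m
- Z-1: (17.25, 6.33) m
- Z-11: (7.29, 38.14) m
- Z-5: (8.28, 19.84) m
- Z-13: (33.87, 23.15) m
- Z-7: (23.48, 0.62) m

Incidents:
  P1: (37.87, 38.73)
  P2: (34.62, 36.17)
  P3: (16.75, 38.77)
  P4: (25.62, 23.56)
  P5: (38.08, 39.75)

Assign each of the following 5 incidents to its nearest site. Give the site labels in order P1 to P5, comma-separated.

P1 → Z-13 (d²=258.74)
P2 → Z-13 (d²=170.08)
P3 → Z-16 (d²=56.56)
P4 → Z-13 (d²=68.23)
P5 → Z-13 (d²=293.28)

Z-13, Z-13, Z-16, Z-13, Z-13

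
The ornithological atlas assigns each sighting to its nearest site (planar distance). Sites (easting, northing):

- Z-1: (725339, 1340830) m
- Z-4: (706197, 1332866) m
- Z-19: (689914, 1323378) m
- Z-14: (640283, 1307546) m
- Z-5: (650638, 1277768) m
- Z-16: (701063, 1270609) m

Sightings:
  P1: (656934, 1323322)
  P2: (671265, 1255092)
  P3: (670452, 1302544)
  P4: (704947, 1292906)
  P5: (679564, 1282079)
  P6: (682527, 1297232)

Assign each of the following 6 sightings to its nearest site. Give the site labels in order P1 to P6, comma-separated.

P1 → Z-14 (d²=526137977.00)
P2 → Z-5 (d²=939674105.00)
P3 → Z-19 (d²=812825000.00)
P4 → Z-16 (d²=512241665.00)
P5 → Z-16 (d²=593767901.00)
P6 → Z-19 (d²=738181085.00)

Z-14, Z-5, Z-19, Z-16, Z-16, Z-19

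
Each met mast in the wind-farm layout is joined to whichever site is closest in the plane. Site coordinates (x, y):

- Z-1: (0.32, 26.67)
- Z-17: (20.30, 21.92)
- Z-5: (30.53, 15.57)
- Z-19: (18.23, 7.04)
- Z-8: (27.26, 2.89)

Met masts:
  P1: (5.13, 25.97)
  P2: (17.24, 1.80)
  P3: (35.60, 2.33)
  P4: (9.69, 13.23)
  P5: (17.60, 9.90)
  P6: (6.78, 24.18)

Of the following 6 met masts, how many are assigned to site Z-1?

2

P1 → Z-1
P2 → Z-19
P3 → Z-8
P4 → Z-19
P5 → Z-19
P6 → Z-1
2 of the 6 go to Z-1.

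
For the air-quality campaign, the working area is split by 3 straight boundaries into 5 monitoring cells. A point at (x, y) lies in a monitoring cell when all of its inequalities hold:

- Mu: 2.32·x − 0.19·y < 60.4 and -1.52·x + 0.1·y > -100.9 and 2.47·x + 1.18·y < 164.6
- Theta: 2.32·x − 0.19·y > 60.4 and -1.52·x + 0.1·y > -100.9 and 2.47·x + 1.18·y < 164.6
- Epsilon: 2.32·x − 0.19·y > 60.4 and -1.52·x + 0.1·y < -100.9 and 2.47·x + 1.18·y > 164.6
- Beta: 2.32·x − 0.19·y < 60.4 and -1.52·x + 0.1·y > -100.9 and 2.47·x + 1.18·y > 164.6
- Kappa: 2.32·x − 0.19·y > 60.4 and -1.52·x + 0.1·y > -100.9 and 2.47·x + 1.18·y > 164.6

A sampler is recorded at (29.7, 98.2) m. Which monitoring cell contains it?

Beta

2.32·29.7 − 0.19·98.2 = 50.246, which is < 60.4
-1.52·29.7 + 0.1·98.2 = -35.324, which is > -100.9
2.47·29.7 + 1.18·98.2 = 189.235, which is > 164.6
This sign pattern matches Beta.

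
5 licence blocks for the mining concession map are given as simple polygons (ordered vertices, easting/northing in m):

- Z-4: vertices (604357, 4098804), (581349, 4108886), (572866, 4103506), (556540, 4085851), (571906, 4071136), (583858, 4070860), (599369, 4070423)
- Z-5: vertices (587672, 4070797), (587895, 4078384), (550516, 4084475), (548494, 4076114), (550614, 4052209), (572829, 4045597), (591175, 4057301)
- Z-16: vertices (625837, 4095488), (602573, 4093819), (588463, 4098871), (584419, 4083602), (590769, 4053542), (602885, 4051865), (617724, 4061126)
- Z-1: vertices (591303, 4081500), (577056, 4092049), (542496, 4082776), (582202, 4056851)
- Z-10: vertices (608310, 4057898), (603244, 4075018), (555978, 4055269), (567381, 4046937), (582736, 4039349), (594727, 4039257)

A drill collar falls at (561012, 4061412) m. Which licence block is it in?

Cast a ray rightward from (561012, 4061412). For each polygon, the edges (by vertex number in listed order) whose endpoints lie on opposite sides of northing = 4061412, where each meets that height, and whether that is right or left of the point:
Z-4: no edge straddles that height → 0 crossings.
Z-5: 4–5 at easting≈549797.8 (left), 7–1 at easting≈590108.0 (right) → 1 crossing.
Z-16: 4–5 at easting≈589106.5 (right), 7–1 at easting≈617791.5 (right) → 2 crossings.
Z-1: 3–4 at easting≈575216.5 (right), 4–1 at easting≈583886.0 (right) → 2 crossings.
Z-10: 1–2 at easting≈607270.2 (right), 2–3 at easting≈570680.3 (right) → 2 crossings.
Only Z-5 has an odd count, so the point is inside Z-5.

Z-5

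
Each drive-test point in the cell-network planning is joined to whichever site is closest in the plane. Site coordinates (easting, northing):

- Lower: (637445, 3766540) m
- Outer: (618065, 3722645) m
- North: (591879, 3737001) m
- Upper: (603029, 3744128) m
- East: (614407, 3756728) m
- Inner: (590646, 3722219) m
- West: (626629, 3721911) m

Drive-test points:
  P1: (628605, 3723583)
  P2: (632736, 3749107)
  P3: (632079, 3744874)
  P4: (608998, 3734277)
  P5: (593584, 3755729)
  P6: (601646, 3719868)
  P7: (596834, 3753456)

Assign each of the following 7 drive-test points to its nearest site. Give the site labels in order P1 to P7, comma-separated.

P1 → West (d²=6700160.00)
P2 → Lower (d²=326084170.00)
P3 → East (d²=452816900.00)
P4 → Upper (d²=132671162.00)
P5 → Upper (d²=223791226.00)
P6 → Inner (d²=126527201.00)
P7 → Upper (d²=125389609.00)

West, Lower, East, Upper, Upper, Inner, Upper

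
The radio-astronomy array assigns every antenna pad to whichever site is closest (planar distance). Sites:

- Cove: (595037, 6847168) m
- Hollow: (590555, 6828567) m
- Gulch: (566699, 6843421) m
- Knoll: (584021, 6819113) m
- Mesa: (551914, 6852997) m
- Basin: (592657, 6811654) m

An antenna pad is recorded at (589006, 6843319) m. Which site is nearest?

Squared distances to each site:
Cove: 51187762.000; Hollow: 220020905.000; Gulch: 497612653.000; Knoll: 610780661.000; Mesa: 1469480148.000; Basin: 1016002026.000.
Minimum at Cove.

Cove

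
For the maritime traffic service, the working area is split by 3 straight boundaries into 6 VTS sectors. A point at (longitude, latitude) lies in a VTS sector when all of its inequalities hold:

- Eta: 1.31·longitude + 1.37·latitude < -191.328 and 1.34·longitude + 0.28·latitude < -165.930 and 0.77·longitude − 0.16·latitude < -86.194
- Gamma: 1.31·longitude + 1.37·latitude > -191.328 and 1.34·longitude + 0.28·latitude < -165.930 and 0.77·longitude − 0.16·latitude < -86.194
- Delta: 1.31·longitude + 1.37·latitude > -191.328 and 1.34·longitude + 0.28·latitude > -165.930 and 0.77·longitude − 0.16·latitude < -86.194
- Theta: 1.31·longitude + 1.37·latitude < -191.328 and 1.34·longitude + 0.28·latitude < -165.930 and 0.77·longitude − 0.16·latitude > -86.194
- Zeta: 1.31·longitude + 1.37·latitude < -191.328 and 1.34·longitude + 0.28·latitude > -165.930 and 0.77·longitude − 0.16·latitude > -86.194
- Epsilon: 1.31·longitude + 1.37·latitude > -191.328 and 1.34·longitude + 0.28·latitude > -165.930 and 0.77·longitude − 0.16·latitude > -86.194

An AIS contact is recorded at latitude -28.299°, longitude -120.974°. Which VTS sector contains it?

1.31·-120.974 + 1.37·-28.299 = -197.246, which is < -191.328
1.34·-120.974 + 0.28·-28.299 = -170.029, which is < -165.930
0.77·-120.974 − 0.16·-28.299 = -88.622, which is < -86.194
This sign pattern matches Eta.

Eta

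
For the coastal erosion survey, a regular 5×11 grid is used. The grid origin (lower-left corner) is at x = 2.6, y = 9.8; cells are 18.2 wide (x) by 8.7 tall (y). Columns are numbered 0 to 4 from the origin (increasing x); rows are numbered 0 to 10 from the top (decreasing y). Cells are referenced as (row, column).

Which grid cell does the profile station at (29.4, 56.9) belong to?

(5, 1)

Column index: ⌊(29.4 − 2.6) / 18.2⌋ = ⌊1.473⌋ = 1
Row offset from origin: ⌊(56.9 − 9.8) / 8.7⌋ = ⌊5.414⌋ = 5 → row 5 (counted from top)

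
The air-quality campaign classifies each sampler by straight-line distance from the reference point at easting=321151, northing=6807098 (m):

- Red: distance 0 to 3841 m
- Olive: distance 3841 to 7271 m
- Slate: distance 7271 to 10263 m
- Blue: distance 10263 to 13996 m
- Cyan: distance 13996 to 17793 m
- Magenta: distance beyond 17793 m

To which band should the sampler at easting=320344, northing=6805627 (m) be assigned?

Red

Distance = √((320344−321151)² + (6805627−6807098)²) = √(651249.000 + 2163841.000) = 1677.823 m.
0 ≤ 1677.823 < 3841 → Red.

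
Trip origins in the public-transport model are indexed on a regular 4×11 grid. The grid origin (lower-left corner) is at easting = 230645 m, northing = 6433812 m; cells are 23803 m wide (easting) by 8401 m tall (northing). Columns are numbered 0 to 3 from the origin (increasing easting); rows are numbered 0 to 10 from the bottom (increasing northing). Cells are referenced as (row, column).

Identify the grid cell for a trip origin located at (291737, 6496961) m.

Column index: ⌊(291737 − 230645) / 23803⌋ = ⌊2.567⌋ = 2
Row offset from origin: ⌊(6496961 − 6433812) / 8401⌋ = ⌊7.517⌋ = 7 → row 7

(7, 2)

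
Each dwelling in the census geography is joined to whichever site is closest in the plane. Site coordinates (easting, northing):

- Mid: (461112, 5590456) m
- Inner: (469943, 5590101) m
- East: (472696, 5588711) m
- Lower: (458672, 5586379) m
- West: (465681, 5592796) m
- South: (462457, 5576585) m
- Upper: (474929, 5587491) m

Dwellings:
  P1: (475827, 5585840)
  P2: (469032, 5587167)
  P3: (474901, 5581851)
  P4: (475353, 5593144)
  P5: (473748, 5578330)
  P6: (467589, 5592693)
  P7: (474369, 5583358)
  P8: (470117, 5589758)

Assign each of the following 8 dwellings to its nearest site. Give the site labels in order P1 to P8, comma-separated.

P1 → Upper (d²=3532205.00)
P2 → Inner (d²=9438277.00)
P3 → Upper (d²=31810384.00)
P4 → East (d²=26711138.00)
P5 → Upper (d²=85318682.00)
P6 → West (d²=3651073.00)
P7 → Upper (d²=17395289.00)
P8 → Inner (d²=147925.00)

Upper, Inner, Upper, East, Upper, West, Upper, Inner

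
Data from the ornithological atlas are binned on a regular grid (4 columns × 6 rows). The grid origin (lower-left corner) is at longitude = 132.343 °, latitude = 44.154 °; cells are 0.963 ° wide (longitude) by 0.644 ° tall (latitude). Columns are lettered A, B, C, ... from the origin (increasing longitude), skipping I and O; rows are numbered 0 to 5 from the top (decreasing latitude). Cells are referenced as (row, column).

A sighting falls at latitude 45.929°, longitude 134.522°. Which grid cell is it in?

(3, C)

Column index: ⌊(134.522 − 132.343) / 0.963⌋ = ⌊2.263⌋ = 2 → column C
Row offset from origin: ⌊(45.929 − 44.154) / 0.644⌋ = ⌊2.756⌋ = 2 → row 3 (counted from top)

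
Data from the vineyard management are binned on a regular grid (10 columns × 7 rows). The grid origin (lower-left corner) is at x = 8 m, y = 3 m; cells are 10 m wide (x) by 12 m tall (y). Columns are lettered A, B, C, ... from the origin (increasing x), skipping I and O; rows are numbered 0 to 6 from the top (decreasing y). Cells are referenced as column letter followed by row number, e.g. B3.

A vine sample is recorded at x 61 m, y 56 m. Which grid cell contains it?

Column index: ⌊(61 − 8) / 10⌋ = ⌊5.300⌋ = 5 → column F
Row offset from origin: ⌊(56 − 3) / 12⌋ = ⌊4.417⌋ = 4 → row 2 (counted from top)

F2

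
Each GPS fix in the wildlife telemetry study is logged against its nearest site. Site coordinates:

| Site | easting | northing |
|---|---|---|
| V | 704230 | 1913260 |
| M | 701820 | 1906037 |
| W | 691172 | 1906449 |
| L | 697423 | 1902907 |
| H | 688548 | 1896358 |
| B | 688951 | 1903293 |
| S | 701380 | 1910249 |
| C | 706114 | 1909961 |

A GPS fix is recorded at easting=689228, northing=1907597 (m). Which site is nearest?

W

Squared distances to each site:
V: 257129573.000; M: 160992064.000; W: 5097040.000; L: 89154125.000; H: 126777521.000; B: 18601145.000; S: 154704208.000; C: 290725492.000.
Minimum at W.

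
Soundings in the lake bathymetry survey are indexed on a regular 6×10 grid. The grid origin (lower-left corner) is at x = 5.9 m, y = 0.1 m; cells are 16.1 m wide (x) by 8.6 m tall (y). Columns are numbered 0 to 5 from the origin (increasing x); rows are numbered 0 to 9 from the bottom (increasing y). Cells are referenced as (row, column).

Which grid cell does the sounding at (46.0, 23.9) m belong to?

(2, 2)

Column index: ⌊(46.0 − 5.9) / 16.1⌋ = ⌊2.491⌋ = 2
Row offset from origin: ⌊(23.9 − 0.1) / 8.6⌋ = ⌊2.767⌋ = 2 → row 2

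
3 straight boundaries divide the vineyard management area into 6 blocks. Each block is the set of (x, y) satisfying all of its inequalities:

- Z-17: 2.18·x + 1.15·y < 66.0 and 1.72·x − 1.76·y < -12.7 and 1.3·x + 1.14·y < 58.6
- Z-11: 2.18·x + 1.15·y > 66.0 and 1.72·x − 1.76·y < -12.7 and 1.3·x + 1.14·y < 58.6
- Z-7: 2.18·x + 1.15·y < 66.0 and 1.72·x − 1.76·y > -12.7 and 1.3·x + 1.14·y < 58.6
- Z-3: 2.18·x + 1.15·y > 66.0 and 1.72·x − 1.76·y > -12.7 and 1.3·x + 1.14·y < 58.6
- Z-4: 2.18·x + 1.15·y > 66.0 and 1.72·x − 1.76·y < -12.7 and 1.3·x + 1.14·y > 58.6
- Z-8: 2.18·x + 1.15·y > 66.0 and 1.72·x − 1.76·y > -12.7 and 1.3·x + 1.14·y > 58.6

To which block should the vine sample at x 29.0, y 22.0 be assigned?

Z-8

2.18·29.0 + 1.15·22.0 = 88.520, which is > 66.0
1.72·29.0 − 1.76·22.0 = 11.160, which is > -12.7
1.3·29.0 + 1.14·22.0 = 62.780, which is > 58.6
This sign pattern matches Z-8.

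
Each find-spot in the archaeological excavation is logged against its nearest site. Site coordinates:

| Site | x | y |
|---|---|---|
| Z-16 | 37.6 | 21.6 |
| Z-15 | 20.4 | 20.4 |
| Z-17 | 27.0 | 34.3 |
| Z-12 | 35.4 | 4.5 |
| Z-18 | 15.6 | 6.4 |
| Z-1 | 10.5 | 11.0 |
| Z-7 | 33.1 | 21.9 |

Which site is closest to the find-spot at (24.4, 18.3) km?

Squared distances to each site:
Z-16: 185.130; Z-15: 20.410; Z-17: 262.760; Z-12: 311.440; Z-18: 219.050; Z-1: 246.500; Z-7: 88.650.
Minimum at Z-15.

Z-15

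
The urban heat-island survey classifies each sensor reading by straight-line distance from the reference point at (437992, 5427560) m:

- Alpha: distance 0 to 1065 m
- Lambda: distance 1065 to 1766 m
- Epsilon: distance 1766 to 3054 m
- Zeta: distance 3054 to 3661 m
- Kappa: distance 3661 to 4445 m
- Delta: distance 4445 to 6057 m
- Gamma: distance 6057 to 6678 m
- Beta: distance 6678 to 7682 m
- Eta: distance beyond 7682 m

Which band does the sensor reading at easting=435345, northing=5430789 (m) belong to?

Distance = √((435345−437992)² + (5430789−5427560)²) = √(7006609.000 + 10426441.000) = 4175.290 m.
3661 ≤ 4175.290 < 4445 → Kappa.

Kappa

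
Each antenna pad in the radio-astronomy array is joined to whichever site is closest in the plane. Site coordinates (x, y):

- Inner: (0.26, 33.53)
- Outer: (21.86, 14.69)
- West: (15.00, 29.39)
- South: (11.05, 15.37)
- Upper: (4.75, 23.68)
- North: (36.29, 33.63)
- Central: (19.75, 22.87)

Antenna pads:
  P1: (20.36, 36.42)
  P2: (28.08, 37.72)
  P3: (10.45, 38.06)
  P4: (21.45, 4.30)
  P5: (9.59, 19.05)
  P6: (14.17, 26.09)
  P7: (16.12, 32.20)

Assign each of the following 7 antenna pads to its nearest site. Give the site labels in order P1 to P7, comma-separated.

P1 → West (d²=78.15)
P2 → North (d²=84.13)
P3 → West (d²=95.87)
P4 → Outer (d²=108.12)
P5 → South (d²=15.67)
P6 → West (d²=11.58)
P7 → West (d²=9.15)

West, North, West, Outer, South, West, West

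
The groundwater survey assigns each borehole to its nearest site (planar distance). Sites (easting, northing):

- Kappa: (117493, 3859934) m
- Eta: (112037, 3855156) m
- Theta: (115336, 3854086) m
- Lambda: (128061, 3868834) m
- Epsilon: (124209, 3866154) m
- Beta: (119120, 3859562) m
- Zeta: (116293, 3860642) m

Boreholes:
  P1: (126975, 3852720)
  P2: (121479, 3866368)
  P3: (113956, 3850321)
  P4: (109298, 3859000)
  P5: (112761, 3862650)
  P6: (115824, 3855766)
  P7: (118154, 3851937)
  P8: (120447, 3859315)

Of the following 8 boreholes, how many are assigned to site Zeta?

1

P1 → Beta
P2 → Epsilon
P3 → Theta
P4 → Eta
P5 → Zeta
P6 → Theta
P7 → Theta
P8 → Beta
1 of the 8 goes to Zeta.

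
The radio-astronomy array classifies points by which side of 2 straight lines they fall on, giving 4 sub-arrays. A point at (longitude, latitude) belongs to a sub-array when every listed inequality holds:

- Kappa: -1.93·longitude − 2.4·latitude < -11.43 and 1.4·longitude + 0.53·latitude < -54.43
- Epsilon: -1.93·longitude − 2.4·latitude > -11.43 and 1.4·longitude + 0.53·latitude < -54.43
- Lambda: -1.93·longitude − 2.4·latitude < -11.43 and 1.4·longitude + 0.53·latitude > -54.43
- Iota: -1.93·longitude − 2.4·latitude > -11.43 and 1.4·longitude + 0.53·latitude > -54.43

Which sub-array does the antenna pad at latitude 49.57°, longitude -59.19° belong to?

Epsilon

-1.93·-59.19 − 2.4·49.57 = -4.731, which is > -11.43
1.4·-59.19 + 0.53·49.57 = -56.594, which is < -54.43
This sign pattern matches Epsilon.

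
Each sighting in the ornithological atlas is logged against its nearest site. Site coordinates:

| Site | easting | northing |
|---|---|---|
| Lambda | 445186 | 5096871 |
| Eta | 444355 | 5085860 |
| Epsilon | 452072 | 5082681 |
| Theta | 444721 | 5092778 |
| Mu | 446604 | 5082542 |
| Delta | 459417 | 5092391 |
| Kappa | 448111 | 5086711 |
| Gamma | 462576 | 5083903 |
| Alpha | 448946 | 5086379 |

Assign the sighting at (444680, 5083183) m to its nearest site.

Squared distances to each site:
Lambda: 187617380.000; Eta: 7271954.000; Epsilon: 54893668.000; Theta: 92065706.000; Mu: 4112657.000; Delta: 301966433.000; Kappa: 24218545.000; Gamma: 320785216.000; Alpha: 28413172.000.
Minimum at Mu.

Mu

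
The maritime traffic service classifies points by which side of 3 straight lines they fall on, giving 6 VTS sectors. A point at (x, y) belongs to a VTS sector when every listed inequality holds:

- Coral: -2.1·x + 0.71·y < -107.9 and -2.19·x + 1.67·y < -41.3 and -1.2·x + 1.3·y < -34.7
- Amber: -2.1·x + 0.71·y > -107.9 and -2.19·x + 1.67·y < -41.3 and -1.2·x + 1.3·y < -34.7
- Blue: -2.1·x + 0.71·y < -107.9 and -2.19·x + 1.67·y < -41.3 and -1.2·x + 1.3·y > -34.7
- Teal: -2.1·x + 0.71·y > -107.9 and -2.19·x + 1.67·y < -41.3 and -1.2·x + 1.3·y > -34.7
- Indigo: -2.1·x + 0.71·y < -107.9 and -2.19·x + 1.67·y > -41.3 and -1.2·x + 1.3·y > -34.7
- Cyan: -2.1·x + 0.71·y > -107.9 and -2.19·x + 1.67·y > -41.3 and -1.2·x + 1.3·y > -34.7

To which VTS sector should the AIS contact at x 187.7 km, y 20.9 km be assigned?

Coral

-2.1·187.7 + 0.71·20.9 = -379.331, which is < -107.9
-2.19·187.7 + 1.67·20.9 = -376.160, which is < -41.3
-1.2·187.7 + 1.3·20.9 = -198.070, which is < -34.7
This sign pattern matches Coral.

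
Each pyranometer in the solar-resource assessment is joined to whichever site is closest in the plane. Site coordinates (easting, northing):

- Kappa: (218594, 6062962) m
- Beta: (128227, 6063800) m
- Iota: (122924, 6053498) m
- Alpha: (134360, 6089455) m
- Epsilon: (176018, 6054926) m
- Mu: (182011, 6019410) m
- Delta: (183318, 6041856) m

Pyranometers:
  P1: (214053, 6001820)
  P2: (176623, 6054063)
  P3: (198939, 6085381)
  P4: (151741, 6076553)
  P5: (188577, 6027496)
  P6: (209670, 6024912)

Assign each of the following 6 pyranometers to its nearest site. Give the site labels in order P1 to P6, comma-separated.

Mu, Epsilon, Kappa, Alpha, Mu, Mu

P1 → Mu (d²=1336097864.00)
P2 → Epsilon (d²=1110794.00)
P3 → Kappa (d²=888930586.00)
P4 → Alpha (d²=468560765.00)
P5 → Mu (d²=108495752.00)
P6 → Mu (d²=795292285.00)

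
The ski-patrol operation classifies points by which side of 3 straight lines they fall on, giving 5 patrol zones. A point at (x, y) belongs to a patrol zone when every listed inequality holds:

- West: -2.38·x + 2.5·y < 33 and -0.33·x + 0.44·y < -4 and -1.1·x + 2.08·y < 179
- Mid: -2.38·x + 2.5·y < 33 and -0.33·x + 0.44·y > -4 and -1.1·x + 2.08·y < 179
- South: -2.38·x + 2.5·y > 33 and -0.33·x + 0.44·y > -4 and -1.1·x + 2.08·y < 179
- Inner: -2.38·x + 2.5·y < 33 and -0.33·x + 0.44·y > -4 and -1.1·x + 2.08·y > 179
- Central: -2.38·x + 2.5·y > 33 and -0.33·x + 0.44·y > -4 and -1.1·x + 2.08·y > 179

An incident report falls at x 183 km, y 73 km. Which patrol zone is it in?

-2.38·183 + 2.5·73 = -253.040, which is < 33
-0.33·183 + 0.44·73 = -28.270, which is < -4
-1.1·183 + 2.08·73 = -49.460, which is < 179
This sign pattern matches West.

West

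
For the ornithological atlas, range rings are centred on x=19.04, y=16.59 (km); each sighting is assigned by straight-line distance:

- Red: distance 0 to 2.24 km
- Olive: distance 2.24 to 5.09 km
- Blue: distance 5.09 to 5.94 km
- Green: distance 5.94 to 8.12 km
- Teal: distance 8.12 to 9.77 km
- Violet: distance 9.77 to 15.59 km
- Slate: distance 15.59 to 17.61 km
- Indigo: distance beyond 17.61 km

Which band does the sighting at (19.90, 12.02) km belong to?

Distance = √((19.90−19.04)² + (12.02−16.59)²) = √(0.740 + 20.885) = 4.650 km.
2.24 ≤ 4.650 < 5.09 → Olive.

Olive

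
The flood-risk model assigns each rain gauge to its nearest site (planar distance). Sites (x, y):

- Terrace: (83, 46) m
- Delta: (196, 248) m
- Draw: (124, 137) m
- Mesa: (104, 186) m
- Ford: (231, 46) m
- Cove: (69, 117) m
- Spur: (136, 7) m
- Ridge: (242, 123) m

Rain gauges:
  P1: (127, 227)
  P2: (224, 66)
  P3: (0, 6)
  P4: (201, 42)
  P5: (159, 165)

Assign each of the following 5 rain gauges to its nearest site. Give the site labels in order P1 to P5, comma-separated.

P1 → Mesa (d²=2210.00)
P2 → Ford (d²=449.00)
P3 → Terrace (d²=8489.00)
P4 → Ford (d²=916.00)
P5 → Draw (d²=2009.00)

Mesa, Ford, Terrace, Ford, Draw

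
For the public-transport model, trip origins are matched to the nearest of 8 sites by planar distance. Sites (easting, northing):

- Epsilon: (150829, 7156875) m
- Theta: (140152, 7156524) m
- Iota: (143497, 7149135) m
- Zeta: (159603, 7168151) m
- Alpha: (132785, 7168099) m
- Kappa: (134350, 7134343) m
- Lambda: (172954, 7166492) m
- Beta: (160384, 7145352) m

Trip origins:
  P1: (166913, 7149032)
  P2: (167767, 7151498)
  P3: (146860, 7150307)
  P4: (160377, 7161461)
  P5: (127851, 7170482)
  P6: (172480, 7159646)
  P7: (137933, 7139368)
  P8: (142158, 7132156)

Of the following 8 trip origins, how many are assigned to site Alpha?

P1 → Beta
P2 → Beta
P3 → Iota
P4 → Zeta
P5 → Alpha
P6 → Lambda
P7 → Kappa
P8 → Kappa
1 of the 8 goes to Alpha.

1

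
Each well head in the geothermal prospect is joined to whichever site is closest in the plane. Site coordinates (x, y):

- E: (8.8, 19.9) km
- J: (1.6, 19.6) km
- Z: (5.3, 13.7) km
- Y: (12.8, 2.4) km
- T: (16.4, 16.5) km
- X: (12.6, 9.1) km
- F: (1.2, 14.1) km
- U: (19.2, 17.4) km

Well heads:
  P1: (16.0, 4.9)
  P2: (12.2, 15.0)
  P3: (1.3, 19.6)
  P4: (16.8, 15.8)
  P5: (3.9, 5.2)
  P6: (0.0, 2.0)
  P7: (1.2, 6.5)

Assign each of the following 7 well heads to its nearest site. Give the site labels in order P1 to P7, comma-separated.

Y, T, J, T, Z, F, F

P1 → Y (d²=16.49)
P2 → T (d²=19.89)
P3 → J (d²=0.09)
P4 → T (d²=0.65)
P5 → Z (d²=74.21)
P6 → F (d²=147.85)
P7 → F (d²=57.76)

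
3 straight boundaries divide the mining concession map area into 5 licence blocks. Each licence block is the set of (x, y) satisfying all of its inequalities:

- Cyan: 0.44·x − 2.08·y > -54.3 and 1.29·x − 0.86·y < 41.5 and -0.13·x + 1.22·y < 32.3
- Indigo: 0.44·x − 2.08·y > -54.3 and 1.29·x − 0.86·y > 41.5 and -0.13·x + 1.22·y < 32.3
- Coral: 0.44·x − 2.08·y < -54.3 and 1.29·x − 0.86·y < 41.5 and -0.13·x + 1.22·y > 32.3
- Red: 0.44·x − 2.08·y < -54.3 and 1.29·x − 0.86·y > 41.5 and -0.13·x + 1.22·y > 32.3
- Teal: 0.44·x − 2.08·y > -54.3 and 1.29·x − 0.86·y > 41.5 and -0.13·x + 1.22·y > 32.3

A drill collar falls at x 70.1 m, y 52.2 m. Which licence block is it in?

Red

0.44·70.1 − 2.08·52.2 = -77.732, which is < -54.3
1.29·70.1 − 0.86·52.2 = 45.537, which is > 41.5
-0.13·70.1 + 1.22·52.2 = 54.571, which is > 32.3
This sign pattern matches Red.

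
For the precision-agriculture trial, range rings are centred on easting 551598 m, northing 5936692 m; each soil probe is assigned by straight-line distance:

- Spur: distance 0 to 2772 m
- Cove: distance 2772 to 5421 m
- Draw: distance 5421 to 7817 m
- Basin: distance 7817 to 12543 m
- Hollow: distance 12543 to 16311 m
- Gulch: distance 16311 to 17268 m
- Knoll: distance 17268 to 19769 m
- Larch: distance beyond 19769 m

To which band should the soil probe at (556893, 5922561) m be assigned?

Distance = √((556893−551598)² + (5922561−5936692)²) = √(28037025.000 + 199685161.000) = 15090.467 m.
12543 ≤ 15090.467 < 16311 → Hollow.

Hollow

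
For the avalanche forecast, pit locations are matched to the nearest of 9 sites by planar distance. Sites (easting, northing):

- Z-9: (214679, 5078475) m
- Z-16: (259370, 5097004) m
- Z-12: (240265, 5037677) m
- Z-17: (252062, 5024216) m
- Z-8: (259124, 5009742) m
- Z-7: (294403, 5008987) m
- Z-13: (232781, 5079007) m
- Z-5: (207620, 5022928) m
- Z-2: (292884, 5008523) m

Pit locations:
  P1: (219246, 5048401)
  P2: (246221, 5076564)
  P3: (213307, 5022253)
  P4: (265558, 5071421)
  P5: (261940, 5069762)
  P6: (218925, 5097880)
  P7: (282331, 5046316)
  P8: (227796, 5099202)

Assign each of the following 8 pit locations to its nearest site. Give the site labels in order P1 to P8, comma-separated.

Z-12, Z-13, Z-5, Z-16, Z-16, Z-9, Z-17, Z-13

P1 → Z-12 (d²=556802537.00)
P2 → Z-13 (d²=186601849.00)
P3 → Z-5 (d²=32797594.00)
P4 → Z-16 (d²=692781233.00)
P5 → Z-16 (d²=748731464.00)
P6 → Z-9 (d²=394582541.00)
P7 → Z-17 (d²=1404622361.00)
P8 → Z-13 (d²=432688250.00)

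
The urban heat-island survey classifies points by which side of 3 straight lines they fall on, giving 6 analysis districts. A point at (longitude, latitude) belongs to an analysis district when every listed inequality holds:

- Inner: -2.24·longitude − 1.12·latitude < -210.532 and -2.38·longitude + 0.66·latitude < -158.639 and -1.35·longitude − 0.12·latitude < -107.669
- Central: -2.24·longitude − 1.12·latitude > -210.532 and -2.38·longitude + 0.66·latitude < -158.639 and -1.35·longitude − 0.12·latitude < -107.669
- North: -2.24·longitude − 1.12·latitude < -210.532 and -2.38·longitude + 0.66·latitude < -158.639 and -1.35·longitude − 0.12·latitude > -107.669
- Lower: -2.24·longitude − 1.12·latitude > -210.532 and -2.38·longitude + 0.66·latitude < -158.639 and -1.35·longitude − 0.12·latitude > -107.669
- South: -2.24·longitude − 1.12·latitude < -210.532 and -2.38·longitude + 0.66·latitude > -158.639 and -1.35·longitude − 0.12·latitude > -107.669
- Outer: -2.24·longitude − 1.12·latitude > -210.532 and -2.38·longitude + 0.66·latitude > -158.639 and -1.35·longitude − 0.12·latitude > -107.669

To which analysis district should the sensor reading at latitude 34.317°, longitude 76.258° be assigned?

-2.24·76.258 − 1.12·34.317 = -209.253, which is > -210.532
-2.38·76.258 + 0.66·34.317 = -158.845, which is < -158.639
-1.35·76.258 − 0.12·34.317 = -107.066, which is > -107.669
This sign pattern matches Lower.

Lower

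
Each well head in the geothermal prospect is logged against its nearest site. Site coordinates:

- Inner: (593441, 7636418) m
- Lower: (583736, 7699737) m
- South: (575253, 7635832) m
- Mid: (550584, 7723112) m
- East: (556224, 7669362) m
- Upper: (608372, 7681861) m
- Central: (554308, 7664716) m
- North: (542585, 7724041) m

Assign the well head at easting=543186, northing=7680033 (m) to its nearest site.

East

Squared distances to each site:
Inner: 4427833250.000; Lower: 2032550116.000; South: 2982020890.000; Mid: 1910530645.000; East: 283859685.000; Upper: 4252556180.000; Central: 358309373.000; North: 1937065265.000.
Minimum at East.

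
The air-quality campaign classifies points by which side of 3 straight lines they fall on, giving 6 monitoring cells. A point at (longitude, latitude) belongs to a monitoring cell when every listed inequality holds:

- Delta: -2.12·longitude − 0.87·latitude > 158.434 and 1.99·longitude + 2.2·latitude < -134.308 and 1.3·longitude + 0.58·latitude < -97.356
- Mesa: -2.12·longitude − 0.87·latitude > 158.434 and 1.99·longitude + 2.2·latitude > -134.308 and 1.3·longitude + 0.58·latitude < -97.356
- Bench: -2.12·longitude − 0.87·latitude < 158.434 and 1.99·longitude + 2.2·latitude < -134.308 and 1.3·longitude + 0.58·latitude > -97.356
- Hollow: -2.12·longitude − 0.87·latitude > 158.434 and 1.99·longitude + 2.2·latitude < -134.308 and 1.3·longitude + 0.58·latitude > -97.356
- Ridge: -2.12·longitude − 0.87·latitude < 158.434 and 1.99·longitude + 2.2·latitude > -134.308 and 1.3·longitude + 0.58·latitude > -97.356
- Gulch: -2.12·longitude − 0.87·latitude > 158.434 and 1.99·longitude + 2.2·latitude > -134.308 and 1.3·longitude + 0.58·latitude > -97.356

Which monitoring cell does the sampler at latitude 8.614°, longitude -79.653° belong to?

-2.12·-79.653 − 0.87·8.614 = 161.370, which is > 158.434
1.99·-79.653 + 2.2·8.614 = -139.559, which is < -134.308
1.3·-79.653 + 0.58·8.614 = -98.553, which is < -97.356
This sign pattern matches Delta.

Delta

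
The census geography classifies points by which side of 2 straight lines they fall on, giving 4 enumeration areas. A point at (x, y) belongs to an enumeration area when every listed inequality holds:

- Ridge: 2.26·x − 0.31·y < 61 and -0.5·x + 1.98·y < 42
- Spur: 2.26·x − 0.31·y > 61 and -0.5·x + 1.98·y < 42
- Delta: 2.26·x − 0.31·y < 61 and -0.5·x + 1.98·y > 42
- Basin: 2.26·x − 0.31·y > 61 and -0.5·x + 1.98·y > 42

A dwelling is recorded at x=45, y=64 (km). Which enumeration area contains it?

2.26·45 − 0.31·64 = 81.860, which is > 61
-0.5·45 + 1.98·64 = 104.220, which is > 42
This sign pattern matches Basin.

Basin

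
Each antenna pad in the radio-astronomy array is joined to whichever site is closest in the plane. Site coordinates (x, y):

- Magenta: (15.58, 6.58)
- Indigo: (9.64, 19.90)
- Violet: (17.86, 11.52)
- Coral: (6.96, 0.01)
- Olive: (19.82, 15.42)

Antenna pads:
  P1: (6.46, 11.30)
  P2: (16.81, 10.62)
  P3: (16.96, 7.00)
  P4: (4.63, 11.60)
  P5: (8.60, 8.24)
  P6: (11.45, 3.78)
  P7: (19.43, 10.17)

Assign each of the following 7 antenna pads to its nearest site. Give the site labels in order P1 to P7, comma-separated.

Indigo, Violet, Magenta, Indigo, Magenta, Magenta, Violet

P1 → Indigo (d²=84.07)
P2 → Violet (d²=1.91)
P3 → Magenta (d²=2.08)
P4 → Indigo (d²=93.99)
P5 → Magenta (d²=51.48)
P6 → Magenta (d²=24.90)
P7 → Violet (d²=4.29)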